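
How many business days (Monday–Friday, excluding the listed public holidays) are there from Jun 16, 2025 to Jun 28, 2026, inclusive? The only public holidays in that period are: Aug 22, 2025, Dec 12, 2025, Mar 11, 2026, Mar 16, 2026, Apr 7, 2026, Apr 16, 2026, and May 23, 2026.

264

Jun 16, 2025 is a Monday.
From Jun 16, 2025 to Jun 28, 2026 is 378 days inclusive.
378 = 7 × 54, so the span is exactly 54 full weeks.
Each full week contributes 5 weekdays (Mon–Fri): 54 × 5 = 270.
Holidays: Aug 22, 2025 (Fri); Dec 12, 2025 (Fri); Mar 11, 2026 (Wed); Mar 16, 2026 (Mon); Apr 7, 2026 (Tue); Apr 16, 2026 (Thu); May 23, 2026 (Sat).
6 of the 7 holidays fall on weekdays; the rest are weekends and were already excluded.
Business days: 270 − 6 = 264.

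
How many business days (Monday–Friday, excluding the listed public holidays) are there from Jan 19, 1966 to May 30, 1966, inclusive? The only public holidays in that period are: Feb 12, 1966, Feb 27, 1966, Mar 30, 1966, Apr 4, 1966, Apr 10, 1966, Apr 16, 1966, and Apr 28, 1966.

Jan 19, 1966 is a Wednesday.
From Jan 19, 1966 to May 30, 1966 is 132 days inclusive.
132 = 7 × 18 + 6, so there are 18 full weeks plus 6 extra days.
Each full week contributes 5 weekdays (Mon–Fri): 18 × 5 = 90.
The 6 extra days are Wed, Thu, Fri, Sat, Sun, Mon — 4 of them qualify.
Total: 90 + 4 = 94.
Holidays: Feb 12, 1966 (Sat); Feb 27, 1966 (Sun); Mar 30, 1966 (Wed); Apr 4, 1966 (Mon); Apr 10, 1966 (Sun); Apr 16, 1966 (Sat); Apr 28, 1966 (Thu).
3 of the 7 holidays fall on weekdays; the rest are weekends and were already excluded.
Business days: 94 − 3 = 91.

91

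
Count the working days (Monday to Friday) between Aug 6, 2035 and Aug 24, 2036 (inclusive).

275

Aug 6, 2035 is a Monday.
From Aug 6, 2035 to Aug 24, 2036 is 385 days inclusive.
385 = 7 × 55, so the span is exactly 55 full weeks.
Each full week contributes 5 weekdays (Mon–Fri): 55 × 5 = 275.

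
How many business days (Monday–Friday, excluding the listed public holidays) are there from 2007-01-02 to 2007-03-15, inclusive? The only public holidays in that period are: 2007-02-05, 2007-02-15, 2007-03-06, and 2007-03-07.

2007-01-02 is a Tuesday.
The range spans 73 days (inclusive of both endpoints).
73 = 7 × 10 + 3, so there are 10 full weeks plus 3 extra days.
Each full week contributes 5 weekdays (Mon–Fri): 10 × 5 = 50.
The 3 extra days are Tuesday, Wednesday, Thursday — 3 of them qualify.
Total: 50 + 3 = 53.
Holidays: 2007-02-05 (Mon); 2007-02-15 (Thu); 2007-03-06 (Tue); 2007-03-07 (Wed).
All 4 holidays fall on weekdays, so subtract 4.
Business days: 53 − 4 = 49.

49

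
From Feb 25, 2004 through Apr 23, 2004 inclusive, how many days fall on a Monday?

Feb 25, 2004 is a Wednesday.
The range spans 59 days (inclusive of both endpoints).
59 = 7 × 8 + 3, so there are 8 full weeks plus 3 extra days.
Each full week contributes one Monday: 8 so far.
The 3 extra days are Wednesday, Thursday, Friday — none qualify.
Total: 8 + 0 = 8.

8 Mondays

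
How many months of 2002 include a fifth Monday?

4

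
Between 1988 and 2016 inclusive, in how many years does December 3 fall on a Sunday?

4

Day of week of December 3 in each year:
1988: Sat, 1989: Sun ✓, 1990: Mon, 1991: Tue, 1992: Thu, 1993: Fri, 1994: Sat, 1995: Sun ✓, 1996: Tue, 1997: Wed, 1998: Thu, 1999: Fri, 2000: Sun ✓, 2001: Mon, 2002: Tue, 2003: Wed, 2004: Fri, 2005: Sat, 2006: Sun ✓, 2007: Mon, 2008: Wed, 2009: Thu, 2010: Fri, 2011: Sat, 2012: Mon, 2013: Tue, 2014: Wed, 2015: Thu, 2016: Sat
Sundays: 1989, 1995, 2000, 2006.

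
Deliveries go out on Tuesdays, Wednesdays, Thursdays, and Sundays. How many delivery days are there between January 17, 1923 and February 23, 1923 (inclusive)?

January 17, 1923 is a Wednesday.
From January 17, 1923 to February 23, 1923 is 38 days inclusive.
38 = 7 × 5 + 3, so there are 5 full weeks plus 3 extra days.
Each full week contributes 4 days from the set (Tue, Wed, Thu, Sun): 5 × 4 = 20.
The 3 extra days are Wed, Thu, Fri — 2 of them qualify.
Total: 20 + 2 = 22.

22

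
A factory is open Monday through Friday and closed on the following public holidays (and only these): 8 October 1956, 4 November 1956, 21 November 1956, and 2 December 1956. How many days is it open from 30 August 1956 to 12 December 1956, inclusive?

73

30 August 1956 is a Thursday.
From 30 August 1956 to 12 December 1956 is 105 days inclusive.
105 = 7 × 15, so the span is exactly 15 full weeks.
Each full week contributes 5 weekdays (Mon–Fri): 15 × 5 = 75.
Total: 75.
Holidays: 8 October 1956 (Mon); 4 November 1956 (Sun); 21 November 1956 (Wed); 2 December 1956 (Sun).
2 of the 4 holidays fall on weekdays; the rest are weekends and were already excluded.
Business days: 75 − 2 = 73.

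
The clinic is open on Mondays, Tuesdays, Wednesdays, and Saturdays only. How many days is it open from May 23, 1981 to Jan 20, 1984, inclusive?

May 23, 1981 is a Saturday.
The range spans 973 days (inclusive of both endpoints).
973 = 7 × 139, so the span is exactly 139 full weeks.
Each full week contributes 4 days from the set (Mon, Tue, Wed, Sat): 139 × 4 = 556.
Total: 556.

556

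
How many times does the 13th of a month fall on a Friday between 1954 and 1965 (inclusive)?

Friday-the-13ths by year:
1954: Aug
1955: May
1956: Jan, Apr, Jul
1957: Sep, Dec
1958: Jun
1959: Feb, Mar, Nov
1960: May
1961: Jan, Oct
1962: Apr, Jul
1963: Sep, Dec
1964: Mar, Nov
1965: Aug

21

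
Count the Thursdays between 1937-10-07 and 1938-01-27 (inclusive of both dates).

17

1937-10-07 is a Thursday.
From 1937-10-07 to 1938-01-27 is 113 days inclusive.
113 = 7 × 16 + 1, so there are 16 full weeks plus 1 extra day.
Each full week contributes one Thursday: 16 so far.
The 1 extra day is Thursday — 1 of them qualifies.
Total: 16 + 1 = 17.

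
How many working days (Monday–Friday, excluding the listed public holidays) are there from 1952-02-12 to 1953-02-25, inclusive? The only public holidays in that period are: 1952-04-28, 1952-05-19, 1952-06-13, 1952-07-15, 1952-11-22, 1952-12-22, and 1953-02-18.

266 working days

1952-02-12 is a Tuesday.
From 1952-02-12 to 1953-02-25 is 380 days inclusive.
380 = 7 × 54 + 2, so there are 54 full weeks plus 2 extra days.
Each full week contributes 5 weekdays (Mon–Fri): 54 × 5 = 270.
The 2 extra days are Tue, Wed — 2 of them qualify.
Total: 270 + 2 = 272.
Holidays: 1952-04-28 (Mon); 1952-05-19 (Mon); 1952-06-13 (Fri); 1952-07-15 (Tue); 1952-11-22 (Sat); 1952-12-22 (Mon); 1953-02-18 (Wed).
6 of the 7 holidays fall on weekdays; the rest are weekends and were already excluded.
Business days: 272 − 6 = 266.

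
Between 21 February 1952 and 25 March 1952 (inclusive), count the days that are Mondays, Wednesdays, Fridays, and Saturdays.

19

21 February 1952 is a Thursday.
From 21 February 1952 to 25 March 1952 is 34 days inclusive.
34 = 7 × 4 + 6, so there are 4 full weeks plus 6 extra days.
Each full week contributes 4 days from the set (Mon, Wed, Fri, Sat): 4 × 4 = 16.
The 6 extra days are Thursday, Friday, Saturday, Sunday, Monday, Tuesday — 3 of them qualify.
Total: 16 + 3 = 19.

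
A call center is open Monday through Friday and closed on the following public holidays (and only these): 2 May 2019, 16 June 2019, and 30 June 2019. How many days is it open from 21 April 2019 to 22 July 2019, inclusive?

21 April 2019 is a Sunday.
The range spans 93 days (inclusive of both endpoints).
93 = 7 × 13 + 2, so there are 13 full weeks plus 2 extra days.
Each full week contributes 5 weekdays (Mon–Fri): 13 × 5 = 65.
The 2 extra days are Sun, Mon — 1 of them qualifies.
Total: 65 + 1 = 66.
Holidays: 2 May 2019 (Thu); 16 June 2019 (Sun); 30 June 2019 (Sun).
1 of the 3 holidays fall on weekdays; the rest are weekends and were already excluded.
Business days: 66 − 1 = 65.

65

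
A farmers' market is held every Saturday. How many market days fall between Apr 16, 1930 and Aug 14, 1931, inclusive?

Apr 16, 1930 is a Wednesday.
From Apr 16, 1930 to Aug 14, 1931 is 486 days inclusive.
486 = 7 × 69 + 3, so there are 69 full weeks plus 3 extra days.
Each full week contributes one Saturday: 69 so far.
The 3 extra days are Wednesday, Thursday, Friday — none qualify.
Total: 69 + 0 = 69.

69 Saturdays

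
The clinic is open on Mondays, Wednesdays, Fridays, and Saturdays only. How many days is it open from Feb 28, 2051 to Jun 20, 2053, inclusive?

Feb 28, 2051 is a Tuesday.
The range spans 844 days (inclusive of both endpoints).
844 = 7 × 120 + 4, so there are 120 full weeks plus 4 extra days.
Each full week contributes 4 days from the set (Mon, Wed, Fri, Sat): 120 × 4 = 480.
The 4 extra days are Tue, Wed, Thu, Fri — 2 of them qualify.
Total: 480 + 2 = 482.

482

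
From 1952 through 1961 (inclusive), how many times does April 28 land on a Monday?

2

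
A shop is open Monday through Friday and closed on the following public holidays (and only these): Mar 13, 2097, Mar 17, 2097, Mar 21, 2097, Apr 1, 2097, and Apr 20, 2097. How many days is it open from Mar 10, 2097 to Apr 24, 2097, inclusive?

Mar 10, 2097 is a Sunday.
The range spans 46 days (inclusive of both endpoints).
46 = 7 × 6 + 4, so there are 6 full weeks plus 4 extra days.
Each full week contributes 5 weekdays (Mon–Fri): 6 × 5 = 30.
The 4 extra days are Sunday, Monday, Tuesday, Wednesday — 3 of them qualify.
Total: 30 + 3 = 33.
Holidays: Mar 13, 2097 (Wed); Mar 17, 2097 (Sun); Mar 21, 2097 (Thu); Apr 1, 2097 (Mon); Apr 20, 2097 (Sat).
3 of the 5 holidays fall on weekdays; the rest are weekends and were already excluded.
Business days: 33 − 3 = 30.

30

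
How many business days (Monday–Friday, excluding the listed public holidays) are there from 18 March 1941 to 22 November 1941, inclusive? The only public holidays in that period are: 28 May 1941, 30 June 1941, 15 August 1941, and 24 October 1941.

18 March 1941 is a Tuesday.
From 18 March 1941 to 22 November 1941 is 250 days inclusive.
250 = 7 × 35 + 5, so there are 35 full weeks plus 5 extra days.
Each full week contributes 5 weekdays (Mon–Fri): 35 × 5 = 175.
The 5 extra days are Tue, Wed, Thu, Fri, Sat — 4 of them qualify.
Total: 175 + 4 = 179.
Holidays: 28 May 1941 (Wed); 30 June 1941 (Mon); 15 August 1941 (Fri); 24 October 1941 (Fri).
All 4 holidays fall on weekdays, so subtract 4.
Business days: 179 − 4 = 175.

175 business days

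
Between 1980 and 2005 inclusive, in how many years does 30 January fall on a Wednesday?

Day of week of January 30 in each year:
1980: Wed ✓, 1981: Fri, 1982: Sat, 1983: Sun, 1984: Mon, 1985: Wed ✓, 1986: Thu, 1987: Fri, 1988: Sat, 1989: Mon, 1990: Tue, 1991: Wed ✓, 1992: Thu, 1993: Sat, 1994: Sun, 1995: Mon, 1996: Tue, 1997: Thu, 1998: Fri, 1999: Sat, 2000: Sun, 2001: Tue, 2002: Wed ✓, 2003: Thu, 2004: Fri, 2005: Sun
Wednesdays: 1980, 1985, 1991, 2002.

4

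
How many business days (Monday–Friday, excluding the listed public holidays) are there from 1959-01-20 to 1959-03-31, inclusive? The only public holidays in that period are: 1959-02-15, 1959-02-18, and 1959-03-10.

1959-01-20 is a Tuesday.
From 1959-01-20 to 1959-03-31 is 71 days inclusive.
71 = 7 × 10 + 1, so there are 10 full weeks plus 1 extra day.
Each full week contributes 5 weekdays (Mon–Fri): 10 × 5 = 50.
The 1 extra day is Tuesday — 1 of them qualifies.
Total: 50 + 1 = 51.
Holidays: 1959-02-15 (Sun); 1959-02-18 (Wed); 1959-03-10 (Tue).
2 of the 3 holidays fall on weekdays; the rest are weekends and were already excluded.
Business days: 51 − 2 = 49.

49 business days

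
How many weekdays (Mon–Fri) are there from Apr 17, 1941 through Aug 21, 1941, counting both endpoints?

91 weekdays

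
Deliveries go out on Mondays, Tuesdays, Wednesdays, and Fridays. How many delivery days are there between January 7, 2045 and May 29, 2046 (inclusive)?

January 7, 2045 is a Saturday.
From January 7, 2045 to May 29, 2046 is 508 days inclusive.
508 = 7 × 72 + 4, so there are 72 full weeks plus 4 extra days.
Each full week contributes 4 days from the set (Mon, Tue, Wed, Fri): 72 × 4 = 288.
The 4 extra days are Sat, Sun, Mon, Tue — 2 of them qualify.
Total: 288 + 2 = 290.

290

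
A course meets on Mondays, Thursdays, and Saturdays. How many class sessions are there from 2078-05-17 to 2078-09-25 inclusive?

2078-05-17 is a Tuesday.
From 2078-05-17 to 2078-09-25 is 132 days inclusive.
132 = 7 × 18 + 6, so there are 18 full weeks plus 6 extra days.
Each full week contributes 3 days from the set (Mon, Thu, Sat): 18 × 3 = 54.
The 6 extra days are Tuesday, Wednesday, Thursday, Friday, Saturday, Sunday — 2 of them qualify.
Total: 54 + 2 = 56.

56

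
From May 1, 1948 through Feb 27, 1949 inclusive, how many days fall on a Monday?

43 Mondays

May 1, 1948 is a Saturday.
The range spans 303 days (inclusive of both endpoints).
303 = 7 × 43 + 2, so there are 43 full weeks plus 2 extra days.
Each full week contributes one Monday: 43 so far.
The 2 extra days are Saturday, Sunday — none qualify.
Total: 43 + 0 = 43.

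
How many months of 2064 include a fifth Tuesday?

5

A month has five Tuesdays exactly when Tuesday falls within its first (length − 28) days.
Jan: 31 days, starts Tue → 5 of Tue, Wed, Thu ✓
Feb: 29 days, starts Fri → 5 of Fri
Mar: 31 days, starts Sat → 5 of Sat, Sun, Mon
Apr: 30 days, starts Tue → 5 of Tue, Wed ✓
May: 31 days, starts Thu → 5 of Thu, Fri, Sat
Jun: 30 days, starts Sun → 5 of Sun, Mon
Jul: 31 days, starts Tue → 5 of Tue, Wed, Thu ✓
Aug: 31 days, starts Fri → 5 of Fri, Sat, Sun
Sep: 30 days, starts Mon → 5 of Mon, Tue ✓
Oct: 31 days, starts Wed → 5 of Wed, Thu, Fri
Nov: 30 days, starts Sat → 5 of Sat, Sun
Dec: 31 days, starts Mon → 5 of Mon, Tue, Wed ✓
Months with five Tuesdays: Jan, Apr, Jul, Sep, Dec.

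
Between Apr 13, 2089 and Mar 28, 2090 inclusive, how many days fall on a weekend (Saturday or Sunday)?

Apr 13, 2089 is a Wednesday.
The range spans 350 days (inclusive of both endpoints).
350 = 7 × 50, so the span is exactly 50 full weeks.
Each full week contributes 2 weekend days (Sat, Sun): 50 × 2 = 100.
Total: 100.

100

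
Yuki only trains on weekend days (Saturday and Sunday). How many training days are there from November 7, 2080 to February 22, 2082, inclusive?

November 7, 2080 is a Thursday.
That's 473 days from start to end, counting both.
473 = 7 × 67 + 4, so there are 67 full weeks plus 4 extra days.
Each full week contributes 2 weekend days (Sat, Sun): 67 × 2 = 134.
The 4 extra days are Thu, Fri, Sat, Sun — 2 of them qualify.
Total: 134 + 2 = 136.

136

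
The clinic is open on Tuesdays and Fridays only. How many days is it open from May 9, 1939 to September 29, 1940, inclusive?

May 9, 1939 is a Tuesday.
From May 9, 1939 to September 29, 1940 is 510 days inclusive.
510 = 7 × 72 + 6, so there are 72 full weeks plus 6 extra days.
Each full week contributes 2 days from the set (Tue, Fri): 72 × 2 = 144.
The 6 extra days are Tuesday, Wednesday, Thursday, Friday, Saturday, Sunday — 2 of them qualify.
Total: 144 + 2 = 146.

146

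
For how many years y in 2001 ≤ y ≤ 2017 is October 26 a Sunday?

Day of week of October 26 in each year:
2001: Fri, 2002: Sat, 2003: Sun ✓, 2004: Tue, 2005: Wed, 2006: Thu, 2007: Fri, 2008: Sun ✓, 2009: Mon, 2010: Tue, 2011: Wed, 2012: Fri, 2013: Sat, 2014: Sun ✓, 2015: Mon, 2016: Wed, 2017: Thu
Sundays: 2003, 2008, 2014.

3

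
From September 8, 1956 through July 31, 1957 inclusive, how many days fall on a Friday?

September 8, 1956 is a Saturday.
From September 8, 1956 to July 31, 1957 is 327 days inclusive.
327 = 7 × 46 + 5, so there are 46 full weeks plus 5 extra days.
Each full week contributes one Friday: 46 so far.
The 5 extra days are Saturday, Sunday, Monday, Tuesday, Wednesday — none qualify.
Total: 46 + 0 = 46.

46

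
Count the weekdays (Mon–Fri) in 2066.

261

January 1, 2066 is a Friday.
The range spans 365 days (inclusive of both endpoints).
365 = 7 × 52 + 1, so there are 52 full weeks plus 1 extra day.
Each full week contributes 5 weekdays (Mon–Fri): 52 × 5 = 260.
The 1 extra day is Friday — 1 of them qualifies.
Total: 260 + 1 = 261.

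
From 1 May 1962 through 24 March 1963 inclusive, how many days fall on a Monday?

1 May 1962 is a Tuesday.
The range spans 328 days (inclusive of both endpoints).
328 = 7 × 46 + 6, so there are 46 full weeks plus 6 extra days.
Each full week contributes one Monday: 46 so far.
The 6 extra days are Tue, Wed, Thu, Fri, Sat, Sun — none qualify.
Total: 46 + 0 = 46.

46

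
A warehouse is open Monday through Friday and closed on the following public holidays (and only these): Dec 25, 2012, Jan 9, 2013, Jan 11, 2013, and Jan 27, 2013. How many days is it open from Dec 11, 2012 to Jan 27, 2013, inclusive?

31

Dec 11, 2012 is a Tuesday.
That's 48 days from start to end, counting both.
48 = 7 × 6 + 6, so there are 6 full weeks plus 6 extra days.
Each full week contributes 5 weekdays (Mon–Fri): 6 × 5 = 30.
The 6 extra days are Tue, Wed, Thu, Fri, Sat, Sun — 4 of them qualify.
Total: 30 + 4 = 34.
Holidays: Dec 25, 2012 (Tue); Jan 9, 2013 (Wed); Jan 11, 2013 (Fri); Jan 27, 2013 (Sun).
3 of the 4 holidays fall on weekdays; the rest are weekends and were already excluded.
Business days: 34 − 3 = 31.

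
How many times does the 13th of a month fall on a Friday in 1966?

The 13th falls on a Friday when the month's 13th has weekday Fri.
Jan 13 is Thu; Feb 13 is Sun; Mar 13 is Sun; Apr 13 is Wed; May 13 is Fri ✓; Jun 13 is Mon; Jul 13 is Wed; Aug 13 is Sat; Sep 13 is Tue; Oct 13 is Thu; Nov 13 is Sun; Dec 13 is Tue.
Friday the 13ths: May.

1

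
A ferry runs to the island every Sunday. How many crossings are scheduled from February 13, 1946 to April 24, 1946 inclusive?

10 Sundays

February 13, 1946 is a Wednesday.
The range spans 71 days (inclusive of both endpoints).
71 = 7 × 10 + 1, so there are 10 full weeks plus 1 extra day.
Each full week contributes one Sunday: 10 so far.
The 1 extra day is Wednesday — none qualify.
Total: 10 + 0 = 10.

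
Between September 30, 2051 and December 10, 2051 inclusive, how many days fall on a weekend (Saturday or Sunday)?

September 30, 2051 is a Saturday.
The range spans 72 days (inclusive of both endpoints).
72 = 7 × 10 + 2, so there are 10 full weeks plus 2 extra days.
Each full week contributes 2 weekend days (Sat, Sun): 10 × 2 = 20.
The 2 extra days are Saturday, Sunday — 2 of them qualify.
Total: 20 + 2 = 22.

22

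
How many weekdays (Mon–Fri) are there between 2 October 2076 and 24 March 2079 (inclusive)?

646 weekdays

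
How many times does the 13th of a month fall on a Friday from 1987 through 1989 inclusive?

6

Friday-the-13ths by year:
1987: Feb, Mar, Nov
1988: May
1989: Jan, Oct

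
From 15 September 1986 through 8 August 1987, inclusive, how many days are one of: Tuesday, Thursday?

94

15 September 1986 is a Monday.
The range spans 328 days (inclusive of both endpoints).
328 = 7 × 46 + 6, so there are 46 full weeks plus 6 extra days.
Each full week contributes 2 days from the set (Tue, Thu): 46 × 2 = 92.
The 6 extra days are Monday, Tuesday, Wednesday, Thursday, Friday, Saturday — 2 of them qualify.
Total: 92 + 2 = 94.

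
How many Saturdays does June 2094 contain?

4

1 June 2094 is a Tuesday.
From 1 June 2094 to 30 June 2094 is 30 days inclusive.
30 = 7 × 4 + 2, so there are 4 full weeks plus 2 extra days.
Each full week contributes one Saturday: 4 so far.
The 2 extra days are Tuesday, Wednesday — none qualify.
Total: 4 + 0 = 4.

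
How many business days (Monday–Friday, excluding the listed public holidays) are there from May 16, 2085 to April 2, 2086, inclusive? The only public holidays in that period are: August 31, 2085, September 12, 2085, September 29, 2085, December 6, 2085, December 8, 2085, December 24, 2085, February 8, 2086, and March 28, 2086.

224

May 16, 2085 is a Wednesday.
The range spans 322 days (inclusive of both endpoints).
322 = 7 × 46, so the span is exactly 46 full weeks.
Each full week contributes 5 weekdays (Mon–Fri): 46 × 5 = 230.
Holidays: August 31, 2085 (Fri); September 12, 2085 (Wed); September 29, 2085 (Sat); December 6, 2085 (Thu); December 8, 2085 (Sat); December 24, 2085 (Mon); February 8, 2086 (Fri); March 28, 2086 (Thu).
6 of the 8 holidays fall on weekdays; the rest are weekends and were already excluded.
Business days: 230 − 6 = 224.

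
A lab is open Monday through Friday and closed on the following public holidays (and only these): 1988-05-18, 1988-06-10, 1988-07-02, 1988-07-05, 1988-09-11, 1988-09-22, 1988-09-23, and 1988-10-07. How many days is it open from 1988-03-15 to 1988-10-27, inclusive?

157 business days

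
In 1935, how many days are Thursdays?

52

Jan 1, 1935 is a Tuesday.
The range spans 365 days (inclusive of both endpoints).
365 = 7 × 52 + 1, so there are 52 full weeks plus 1 extra day.
Each full week contributes one Thursday: 52 so far.
The 1 extra day is Tue — none qualify.
Total: 52 + 0 = 52.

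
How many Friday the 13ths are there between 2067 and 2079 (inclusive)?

Friday-the-13ths by year:
2067: May
2068: Jan, Apr, Jul
2069: Sep, Dec
2070: Jun
2071: Feb, Mar, Nov
2072: May
2073: Jan, Oct
2074: Apr, Jul
2075: Sep, Dec
2076: Mar, Nov
2077: Aug
2078: May
2079: Jan, Oct

23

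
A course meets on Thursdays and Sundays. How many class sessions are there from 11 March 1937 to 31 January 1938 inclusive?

94

11 March 1937 is a Thursday.
From 11 March 1937 to 31 January 1938 is 327 days inclusive.
327 = 7 × 46 + 5, so there are 46 full weeks plus 5 extra days.
Each full week contributes 2 days from the set (Thu, Sun): 46 × 2 = 92.
The 5 extra days are Thursday, Friday, Saturday, Sunday, Monday — 2 of them qualify.
Total: 92 + 2 = 94.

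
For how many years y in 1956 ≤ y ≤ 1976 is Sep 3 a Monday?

3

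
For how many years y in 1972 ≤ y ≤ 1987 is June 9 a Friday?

Day of week of June 9 in each year:
1972: Fri ✓, 1973: Sat, 1974: Sun, 1975: Mon, 1976: Wed, 1977: Thu, 1978: Fri ✓, 1979: Sat, 1980: Mon, 1981: Tue, 1982: Wed, 1983: Thu, 1984: Sat, 1985: Sun, 1986: Mon, 1987: Tue
Fridays: 1972, 1978.

2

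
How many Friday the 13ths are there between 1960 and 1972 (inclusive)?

Friday-the-13ths by year:
1960: May
1961: Jan, Oct
1962: Apr, Jul
1963: Sep, Dec
1964: Mar, Nov
1965: Aug
1966: May
1967: Jan, Oct
1968: Sep, Dec
1969: Jun
1970: Feb, Mar, Nov
1971: Aug
1972: Oct

21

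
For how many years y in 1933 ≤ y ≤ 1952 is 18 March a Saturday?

Day of week of March 18 in each year:
1933: Sat ✓, 1934: Sun, 1935: Mon, 1936: Wed, 1937: Thu, 1938: Fri, 1939: Sat ✓, 1940: Mon, 1941: Tue, 1942: Wed, 1943: Thu, 1944: Sat ✓, 1945: Sun, 1946: Mon, 1947: Tue, 1948: Thu, 1949: Fri, 1950: Sat ✓, 1951: Sun, 1952: Tue
Saturdays: 1933, 1939, 1944, 1950.

4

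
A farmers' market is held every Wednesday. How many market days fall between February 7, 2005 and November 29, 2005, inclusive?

42

February 7, 2005 is a Monday.
From February 7, 2005 to November 29, 2005 is 296 days inclusive.
296 = 7 × 42 + 2, so there are 42 full weeks plus 2 extra days.
Each full week contributes one Wednesday: 42 so far.
The 2 extra days are Monday, Tuesday — none qualify.
Total: 42 + 0 = 42.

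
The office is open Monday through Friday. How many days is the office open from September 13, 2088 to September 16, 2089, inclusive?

265

September 13, 2088 is a Monday.
The range spans 369 days (inclusive of both endpoints).
369 = 7 × 52 + 5, so there are 52 full weeks plus 5 extra days.
Each full week contributes 5 weekdays (Mon–Fri): 52 × 5 = 260.
The 5 extra days are Monday, Tuesday, Wednesday, Thursday, Friday — 5 of them qualify.
Total: 260 + 5 = 265.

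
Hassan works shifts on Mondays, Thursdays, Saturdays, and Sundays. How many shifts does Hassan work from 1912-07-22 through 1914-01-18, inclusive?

1912-07-22 is a Monday.
From 1912-07-22 to 1914-01-18 is 546 days inclusive.
546 = 7 × 78, so the span is exactly 78 full weeks.
Each full week contributes 4 days from the set (Mon, Thu, Sat, Sun): 78 × 4 = 312.
Total: 312.

312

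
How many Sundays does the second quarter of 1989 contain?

13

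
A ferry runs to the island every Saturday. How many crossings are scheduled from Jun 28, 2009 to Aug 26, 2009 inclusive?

Jun 28, 2009 is a Sunday.
From Jun 28, 2009 to Aug 26, 2009 is 60 days inclusive.
60 = 7 × 8 + 4, so there are 8 full weeks plus 4 extra days.
Each full week contributes one Saturday: 8 so far.
The 4 extra days are Sunday, Monday, Tuesday, Wednesday — none qualify.
Total: 8 + 0 = 8.

8 Saturdays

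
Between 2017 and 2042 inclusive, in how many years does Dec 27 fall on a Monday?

Day of week of December 27 in each year:
2017: Wed, 2018: Thu, 2019: Fri, 2020: Sun, 2021: Mon ✓, 2022: Tue, 2023: Wed, 2024: Fri, 2025: Sat, 2026: Sun, 2027: Mon ✓, 2028: Wed, 2029: Thu, 2030: Fri, 2031: Sat, 2032: Mon ✓, 2033: Tue, 2034: Wed, 2035: Thu, 2036: Sat, 2037: Sun, 2038: Mon ✓, 2039: Tue, 2040: Thu, 2041: Fri, 2042: Sat
Mondays: 2021, 2027, 2032, 2038.

4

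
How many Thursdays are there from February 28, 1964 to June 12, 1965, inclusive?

67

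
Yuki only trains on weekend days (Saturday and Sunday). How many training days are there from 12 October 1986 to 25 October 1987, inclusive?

12 October 1986 is a Sunday.
The range spans 379 days (inclusive of both endpoints).
379 = 7 × 54 + 1, so there are 54 full weeks plus 1 extra day.
Each full week contributes 2 weekend days (Sat, Sun): 54 × 2 = 108.
The 1 extra day is Sunday — 1 of them qualifies.
Total: 108 + 1 = 109.

109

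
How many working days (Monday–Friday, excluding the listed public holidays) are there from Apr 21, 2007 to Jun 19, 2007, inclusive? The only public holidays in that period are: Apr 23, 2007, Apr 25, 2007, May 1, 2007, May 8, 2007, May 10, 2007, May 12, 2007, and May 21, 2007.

36

Apr 21, 2007 is a Saturday.
That's 60 days from start to end, counting both.
60 = 7 × 8 + 4, so there are 8 full weeks plus 4 extra days.
Each full week contributes 5 weekdays (Mon–Fri): 8 × 5 = 40.
The 4 extra days are Saturday, Sunday, Monday, Tuesday — 2 of them qualify.
Total: 40 + 2 = 42.
Holidays: Apr 23, 2007 (Mon); Apr 25, 2007 (Wed); May 1, 2007 (Tue); May 8, 2007 (Tue); May 10, 2007 (Thu); May 12, 2007 (Sat); May 21, 2007 (Mon).
6 of the 7 holidays fall on weekdays; the rest are weekends and were already excluded.
Business days: 42 − 6 = 36.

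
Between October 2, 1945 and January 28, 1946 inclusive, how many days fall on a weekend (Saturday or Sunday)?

34

October 2, 1945 is a Tuesday.
The range spans 119 days (inclusive of both endpoints).
119 = 7 × 17, so the span is exactly 17 full weeks.
Each full week contributes 2 weekend days (Sat, Sun): 17 × 2 = 34.
Total: 34.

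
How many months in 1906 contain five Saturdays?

A month has five Saturdays exactly when Saturday falls within its first (length − 28) days.
Jan: 31 days, starts Mon → 5 of Mon, Tue, Wed
Feb: 28 days, starts Thu → 5 of (none)
Mar: 31 days, starts Thu → 5 of Thu, Fri, Sat ✓
Apr: 30 days, starts Sun → 5 of Sun, Mon
May: 31 days, starts Tue → 5 of Tue, Wed, Thu
Jun: 30 days, starts Fri → 5 of Fri, Sat ✓
Jul: 31 days, starts Sun → 5 of Sun, Mon, Tue
Aug: 31 days, starts Wed → 5 of Wed, Thu, Fri
Sep: 30 days, starts Sat → 5 of Sat, Sun ✓
Oct: 31 days, starts Mon → 5 of Mon, Tue, Wed
Nov: 30 days, starts Thu → 5 of Thu, Fri
Dec: 31 days, starts Sat → 5 of Sat, Sun, Mon ✓
Months with five Saturdays: Mar, Jun, Sep, Dec.

4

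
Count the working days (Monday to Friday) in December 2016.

December 1, 2016 is a Thursday.
That's 31 days from start to end, counting both.
31 = 7 × 4 + 3, so there are 4 full weeks plus 3 extra days.
Each full week contributes 5 weekdays (Mon–Fri): 4 × 5 = 20.
The 3 extra days are Thursday, Friday, Saturday — 2 of them qualify.
Total: 20 + 2 = 22.

22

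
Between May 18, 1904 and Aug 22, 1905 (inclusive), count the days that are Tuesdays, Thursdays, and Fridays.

198

May 18, 1904 is a Wednesday.
The range spans 462 days (inclusive of both endpoints).
462 = 7 × 66, so the span is exactly 66 full weeks.
Each full week contributes 3 days from the set (Tue, Thu, Fri): 66 × 3 = 198.
Total: 198.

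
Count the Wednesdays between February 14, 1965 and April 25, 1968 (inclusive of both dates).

February 14, 1965 is a Sunday.
That's 1167 days from start to end, counting both.
1167 = 7 × 166 + 5, so there are 166 full weeks plus 5 extra days.
Each full week contributes one Wednesday: 166 so far.
The 5 extra days are Sun, Mon, Tue, Wed, Thu — 1 of them qualifies.
Total: 166 + 1 = 167.

167 Wednesdays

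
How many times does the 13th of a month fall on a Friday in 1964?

The 13th falls on a Friday when the month's 13th has weekday Fri.
Jan 13 is Mon; Feb 13 is Thu; Mar 13 is Fri ✓; Apr 13 is Mon; May 13 is Wed; Jun 13 is Sat; Jul 13 is Mon; Aug 13 is Thu; Sep 13 is Sun; Oct 13 is Tue; Nov 13 is Fri ✓; Dec 13 is Sun.
Friday the 13ths: Mar, Nov.

2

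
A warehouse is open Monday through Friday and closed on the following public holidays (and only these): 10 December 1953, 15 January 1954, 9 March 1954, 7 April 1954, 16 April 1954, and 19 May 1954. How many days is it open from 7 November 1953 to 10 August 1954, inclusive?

191 working days

7 November 1953 is a Saturday.
The range spans 277 days (inclusive of both endpoints).
277 = 7 × 39 + 4, so there are 39 full weeks plus 4 extra days.
Each full week contributes 5 weekdays (Mon–Fri): 39 × 5 = 195.
The 4 extra days are Sat, Sun, Mon, Tue — 2 of them qualify.
Total: 195 + 2 = 197.
Holidays: 10 December 1953 (Thu); 15 January 1954 (Fri); 9 March 1954 (Tue); 7 April 1954 (Wed); 16 April 1954 (Fri); 19 May 1954 (Wed).
All 6 holidays fall on weekdays, so subtract 6.
Business days: 197 − 6 = 191.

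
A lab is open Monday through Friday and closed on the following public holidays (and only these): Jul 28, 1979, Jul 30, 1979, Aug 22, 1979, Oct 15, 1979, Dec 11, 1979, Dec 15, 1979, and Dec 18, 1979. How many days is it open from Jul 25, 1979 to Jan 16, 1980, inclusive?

Jul 25, 1979 is a Wednesday.
The range spans 176 days (inclusive of both endpoints).
176 = 7 × 25 + 1, so there are 25 full weeks plus 1 extra day.
Each full week contributes 5 weekdays (Mon–Fri): 25 × 5 = 125.
The 1 extra day is Wednesday — 1 of them qualifies.
Total: 125 + 1 = 126.
Holidays: Jul 28, 1979 (Sat); Jul 30, 1979 (Mon); Aug 22, 1979 (Wed); Oct 15, 1979 (Mon); Dec 11, 1979 (Tue); Dec 15, 1979 (Sat); Dec 18, 1979 (Tue).
5 of the 7 holidays fall on weekdays; the rest are weekends and were already excluded.
Business days: 126 − 5 = 121.

121 business days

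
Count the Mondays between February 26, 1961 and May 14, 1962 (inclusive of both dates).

64

February 26, 1961 is a Sunday.
That's 443 days from start to end, counting both.
443 = 7 × 63 + 2, so there are 63 full weeks plus 2 extra days.
Each full week contributes one Monday: 63 so far.
The 2 extra days are Sunday, Monday — 1 of them qualifies.
Total: 63 + 1 = 64.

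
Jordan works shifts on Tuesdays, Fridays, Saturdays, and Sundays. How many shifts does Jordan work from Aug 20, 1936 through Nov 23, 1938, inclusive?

Aug 20, 1936 is a Thursday.
The range spans 826 days (inclusive of both endpoints).
826 = 7 × 118, so the span is exactly 118 full weeks.
Each full week contributes 4 days from the set (Tue, Fri, Sat, Sun): 118 × 4 = 472.
Total: 472.

472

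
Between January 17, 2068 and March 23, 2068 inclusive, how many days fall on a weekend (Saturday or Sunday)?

18

January 17, 2068 is a Tuesday.
From January 17, 2068 to March 23, 2068 is 67 days inclusive.
67 = 7 × 9 + 4, so there are 9 full weeks plus 4 extra days.
Each full week contributes 2 weekend days (Sat, Sun): 9 × 2 = 18.
The 4 extra days are Tue, Wed, Thu, Fri — none qualify.
Total: 18 + 0 = 18.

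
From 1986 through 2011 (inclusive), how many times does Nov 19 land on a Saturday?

Day of week of November 19 in each year:
1986: Wed, 1987: Thu, 1988: Sat ✓, 1989: Sun, 1990: Mon, 1991: Tue, 1992: Thu, 1993: Fri, 1994: Sat ✓, 1995: Sun, 1996: Tue, 1997: Wed, 1998: Thu, 1999: Fri, 2000: Sun, 2001: Mon, 2002: Tue, 2003: Wed, 2004: Fri, 2005: Sat ✓, 2006: Sun, 2007: Mon, 2008: Wed, 2009: Thu, 2010: Fri, 2011: Sat ✓
Saturdays: 1988, 1994, 2005, 2011.

4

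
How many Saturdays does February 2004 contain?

1 February 2004 is a Sunday.
The range spans 29 days (inclusive of both endpoints).
29 = 7 × 4 + 1, so there are 4 full weeks plus 1 extra day.
Each full week contributes one Saturday: 4 so far.
The 1 extra day is Sunday — none qualify.
Total: 4 + 0 = 4.

4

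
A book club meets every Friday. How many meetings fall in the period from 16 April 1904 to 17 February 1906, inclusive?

16 April 1904 is a Saturday.
That's 673 days from start to end, counting both.
673 = 7 × 96 + 1, so there are 96 full weeks plus 1 extra day.
Each full week contributes one Friday: 96 so far.
The 1 extra day is Sat — none qualify.
Total: 96 + 0 = 96.

96 Fridays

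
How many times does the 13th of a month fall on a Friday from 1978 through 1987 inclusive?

19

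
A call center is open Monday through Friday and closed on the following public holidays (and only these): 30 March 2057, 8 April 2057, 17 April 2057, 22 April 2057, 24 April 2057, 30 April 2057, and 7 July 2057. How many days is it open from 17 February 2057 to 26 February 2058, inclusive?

17 February 2057 is a Saturday.
The range spans 375 days (inclusive of both endpoints).
375 = 7 × 53 + 4, so there are 53 full weeks plus 4 extra days.
Each full week contributes 5 weekdays (Mon–Fri): 53 × 5 = 265.
The 4 extra days are Saturday, Sunday, Monday, Tuesday — 2 of them qualify.
Total: 265 + 2 = 267.
Holidays: 30 March 2057 (Fri); 8 April 2057 (Sun); 17 April 2057 (Tue); 22 April 2057 (Sun); 24 April 2057 (Tue); 30 April 2057 (Mon); 7 July 2057 (Sat).
4 of the 7 holidays fall on weekdays; the rest are weekends and were already excluded.
Business days: 267 − 4 = 263.

263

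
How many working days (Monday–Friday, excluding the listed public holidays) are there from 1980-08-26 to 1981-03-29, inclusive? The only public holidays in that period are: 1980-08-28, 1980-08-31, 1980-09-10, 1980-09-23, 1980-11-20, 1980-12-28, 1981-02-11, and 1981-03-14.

149

1980-08-26 is a Tuesday.
The range spans 216 days (inclusive of both endpoints).
216 = 7 × 30 + 6, so there are 30 full weeks plus 6 extra days.
Each full week contributes 5 weekdays (Mon–Fri): 30 × 5 = 150.
The 6 extra days are Tue, Wed, Thu, Fri, Sat, Sun — 4 of them qualify.
Total: 150 + 4 = 154.
Holidays: 1980-08-28 (Thu); 1980-08-31 (Sun); 1980-09-10 (Wed); 1980-09-23 (Tue); 1980-11-20 (Thu); 1980-12-28 (Sun); 1981-02-11 (Wed); 1981-03-14 (Sat).
5 of the 8 holidays fall on weekdays; the rest are weekends and were already excluded.
Business days: 154 − 5 = 149.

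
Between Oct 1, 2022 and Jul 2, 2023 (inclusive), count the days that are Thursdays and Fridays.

78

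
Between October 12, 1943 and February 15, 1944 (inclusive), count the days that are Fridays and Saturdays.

36

October 12, 1943 is a Tuesday.
That's 127 days from start to end, counting both.
127 = 7 × 18 + 1, so there are 18 full weeks plus 1 extra day.
Each full week contributes 2 days from the set (Fri, Sat): 18 × 2 = 36.
The 1 extra day is Tue — none qualify.
Total: 36 + 0 = 36.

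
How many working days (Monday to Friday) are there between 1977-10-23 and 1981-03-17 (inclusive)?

1977-10-23 is a Sunday.
That's 1242 days from start to end, counting both.
1242 = 7 × 177 + 3, so there are 177 full weeks plus 3 extra days.
Each full week contributes 5 weekdays (Mon–Fri): 177 × 5 = 885.
The 3 extra days are Sunday, Monday, Tuesday — 2 of them qualify.
Total: 885 + 2 = 887.

887 weekdays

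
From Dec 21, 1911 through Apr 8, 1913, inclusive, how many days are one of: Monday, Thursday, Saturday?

204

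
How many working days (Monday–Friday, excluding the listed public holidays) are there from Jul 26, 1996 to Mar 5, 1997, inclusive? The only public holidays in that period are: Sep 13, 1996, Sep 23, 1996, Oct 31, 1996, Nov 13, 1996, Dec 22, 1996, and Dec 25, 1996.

Jul 26, 1996 is a Friday.
The range spans 223 days (inclusive of both endpoints).
223 = 7 × 31 + 6, so there are 31 full weeks plus 6 extra days.
Each full week contributes 5 weekdays (Mon–Fri): 31 × 5 = 155.
The 6 extra days are Friday, Saturday, Sunday, Monday, Tuesday, Wednesday — 4 of them qualify.
Total: 155 + 4 = 159.
Holidays: Sep 13, 1996 (Fri); Sep 23, 1996 (Mon); Oct 31, 1996 (Thu); Nov 13, 1996 (Wed); Dec 22, 1996 (Sun); Dec 25, 1996 (Wed).
5 of the 6 holidays fall on weekdays; the rest are weekends and were already excluded.
Business days: 159 − 5 = 154.

154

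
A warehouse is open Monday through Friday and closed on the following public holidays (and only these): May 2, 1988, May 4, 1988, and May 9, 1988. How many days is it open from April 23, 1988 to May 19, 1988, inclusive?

16

April 23, 1988 is a Saturday.
The range spans 27 days (inclusive of both endpoints).
27 = 7 × 3 + 6, so there are 3 full weeks plus 6 extra days.
Each full week contributes 5 weekdays (Mon–Fri): 3 × 5 = 15.
The 6 extra days are Sat, Sun, Mon, Tue, Wed, Thu — 4 of them qualify.
Total: 15 + 4 = 19.
Holidays: May 2, 1988 (Mon); May 4, 1988 (Wed); May 9, 1988 (Mon).
All 3 holidays fall on weekdays, so subtract 3.
Business days: 19 − 3 = 16.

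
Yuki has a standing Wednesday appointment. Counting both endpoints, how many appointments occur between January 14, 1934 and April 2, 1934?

January 14, 1934 is a Sunday.
From January 14, 1934 to April 2, 1934 is 79 days inclusive.
79 = 7 × 11 + 2, so there are 11 full weeks plus 2 extra days.
Each full week contributes one Wednesday: 11 so far.
The 2 extra days are Sun, Mon — none qualify.
Total: 11 + 0 = 11.

11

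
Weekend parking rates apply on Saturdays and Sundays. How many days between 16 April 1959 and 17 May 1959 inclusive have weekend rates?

16 April 1959 is a Thursday.
The range spans 32 days (inclusive of both endpoints).
32 = 7 × 4 + 4, so there are 4 full weeks plus 4 extra days.
Each full week contributes 2 weekend days (Sat, Sun): 4 × 2 = 8.
The 4 extra days are Thursday, Friday, Saturday, Sunday — 2 of them qualify.
Total: 8 + 2 = 10.

10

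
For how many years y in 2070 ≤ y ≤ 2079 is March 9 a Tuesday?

Day of week of March 9 in each year:
2070: Sun, 2071: Mon, 2072: Wed, 2073: Thu, 2074: Fri, 2075: Sat, 2076: Mon, 2077: Tue ✓, 2078: Wed, 2079: Thu
Tuesdays: 2077.

1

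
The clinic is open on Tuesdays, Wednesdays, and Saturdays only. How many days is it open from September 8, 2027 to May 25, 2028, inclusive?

112

September 8, 2027 is a Wednesday.
From September 8, 2027 to May 25, 2028 is 261 days inclusive.
261 = 7 × 37 + 2, so there are 37 full weeks plus 2 extra days.
Each full week contributes 3 days from the set (Tue, Wed, Sat): 37 × 3 = 111.
The 2 extra days are Wed, Thu — 1 of them qualifies.
Total: 111 + 1 = 112.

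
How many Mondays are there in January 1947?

4

Jan 1, 1947 is a Wednesday.
That's 31 days from start to end, counting both.
31 = 7 × 4 + 3, so there are 4 full weeks plus 3 extra days.
Each full week contributes one Monday: 4 so far.
The 3 extra days are Wednesday, Thursday, Friday — none qualify.
Total: 4 + 0 = 4.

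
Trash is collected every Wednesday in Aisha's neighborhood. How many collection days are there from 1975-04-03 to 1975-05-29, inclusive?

1975-04-03 is a Thursday.
That's 57 days from start to end, counting both.
57 = 7 × 8 + 1, so there are 8 full weeks plus 1 extra day.
Each full week contributes one Wednesday: 8 so far.
The 1 extra day is Thursday — none qualify.
Total: 8 + 0 = 8.

8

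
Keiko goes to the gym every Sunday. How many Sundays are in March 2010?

4

2010-03-01 is a Monday.
From 2010-03-01 to 2010-03-31 is 31 days inclusive.
31 = 7 × 4 + 3, so there are 4 full weeks plus 3 extra days.
Each full week contributes one Sunday: 4 so far.
The 3 extra days are Monday, Tuesday, Wednesday — none qualify.
Total: 4 + 0 = 4.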